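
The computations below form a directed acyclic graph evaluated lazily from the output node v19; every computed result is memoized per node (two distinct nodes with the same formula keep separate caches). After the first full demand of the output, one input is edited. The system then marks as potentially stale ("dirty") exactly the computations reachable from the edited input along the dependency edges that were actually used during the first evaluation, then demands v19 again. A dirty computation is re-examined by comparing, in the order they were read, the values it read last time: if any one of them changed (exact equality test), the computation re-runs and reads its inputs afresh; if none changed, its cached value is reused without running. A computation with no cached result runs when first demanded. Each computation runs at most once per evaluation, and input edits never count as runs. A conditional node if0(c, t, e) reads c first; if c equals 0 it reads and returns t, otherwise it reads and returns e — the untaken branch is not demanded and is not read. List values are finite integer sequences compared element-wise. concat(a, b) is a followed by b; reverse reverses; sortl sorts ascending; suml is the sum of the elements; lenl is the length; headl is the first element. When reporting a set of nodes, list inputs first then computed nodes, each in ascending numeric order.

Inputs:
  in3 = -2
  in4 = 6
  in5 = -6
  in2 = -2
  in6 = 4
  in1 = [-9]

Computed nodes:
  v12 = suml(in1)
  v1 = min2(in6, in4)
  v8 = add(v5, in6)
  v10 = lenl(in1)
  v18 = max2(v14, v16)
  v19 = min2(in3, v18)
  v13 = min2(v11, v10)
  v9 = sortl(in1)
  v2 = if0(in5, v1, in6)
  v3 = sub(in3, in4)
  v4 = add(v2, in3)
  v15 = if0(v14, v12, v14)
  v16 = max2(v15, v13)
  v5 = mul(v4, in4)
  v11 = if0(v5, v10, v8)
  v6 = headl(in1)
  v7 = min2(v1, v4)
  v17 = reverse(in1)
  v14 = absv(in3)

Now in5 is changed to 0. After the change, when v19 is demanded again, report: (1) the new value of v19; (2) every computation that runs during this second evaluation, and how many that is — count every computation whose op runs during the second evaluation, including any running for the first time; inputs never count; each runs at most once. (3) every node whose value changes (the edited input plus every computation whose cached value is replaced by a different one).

First demand of the output computes:
  v2 = if0(in5=-6 -> else branch in6) = 4
  v4 = add(4, -2) = 2
  v5 = mul(2, 6) = 12
  v8 = add(12, 4) = 16
  v10 = lenl([-9]) = 1
  v11 = if0(v5=12 -> else branch v8) = 16
  v13 = min2(16, 1) = 1
  v14 = absv(-2) = 2
  v15 = if0(v14=2 -> else branch v14) = 2
  v16 = max2(2, 1) = 2
  v18 = max2(2, 2) = 2
  v19 = min2(-2, 2) = -2

After the edit, cleaning proceeds:
  v1: had never run; runs now, result 4.
  v2: a read changed (in5 -6->0) — executes, giving 4 — identical to its old value.
  v4: dirty, but its reads are unchanged (v2 unchanged, in3 unchanged); cached 2 stands.
  v5: dirty, but its reads are unchanged (v4 unchanged, in4 unchanged); cached 12 stands.
  v8: dirty, but its reads are unchanged (v5 unchanged, in6 unchanged); cached 16 stands.
  v11: dirty, but its reads are unchanged (v5 unchanged, v8 unchanged); cached 16 stands.
  v13: dirty, but its reads are unchanged (v11 unchanged, v10 unchanged); cached 1 stands.
  v16: dirty, but its reads are unchanged (v15 unchanged, v13 unchanged); cached 2 stands.
  v18: dirty, but its reads are unchanged (v14 unchanged, v16 unchanged); cached 2 stands.
  v19: dirty, but its reads are unchanged (in3 unchanged, v18 unchanged); cached -2 stands.

Note the branch switch — v1 had no cache and runs now for the first time.

Demanding v19 again yields -2.
2 computations run: v1, v2.
The nodes whose values change: in5.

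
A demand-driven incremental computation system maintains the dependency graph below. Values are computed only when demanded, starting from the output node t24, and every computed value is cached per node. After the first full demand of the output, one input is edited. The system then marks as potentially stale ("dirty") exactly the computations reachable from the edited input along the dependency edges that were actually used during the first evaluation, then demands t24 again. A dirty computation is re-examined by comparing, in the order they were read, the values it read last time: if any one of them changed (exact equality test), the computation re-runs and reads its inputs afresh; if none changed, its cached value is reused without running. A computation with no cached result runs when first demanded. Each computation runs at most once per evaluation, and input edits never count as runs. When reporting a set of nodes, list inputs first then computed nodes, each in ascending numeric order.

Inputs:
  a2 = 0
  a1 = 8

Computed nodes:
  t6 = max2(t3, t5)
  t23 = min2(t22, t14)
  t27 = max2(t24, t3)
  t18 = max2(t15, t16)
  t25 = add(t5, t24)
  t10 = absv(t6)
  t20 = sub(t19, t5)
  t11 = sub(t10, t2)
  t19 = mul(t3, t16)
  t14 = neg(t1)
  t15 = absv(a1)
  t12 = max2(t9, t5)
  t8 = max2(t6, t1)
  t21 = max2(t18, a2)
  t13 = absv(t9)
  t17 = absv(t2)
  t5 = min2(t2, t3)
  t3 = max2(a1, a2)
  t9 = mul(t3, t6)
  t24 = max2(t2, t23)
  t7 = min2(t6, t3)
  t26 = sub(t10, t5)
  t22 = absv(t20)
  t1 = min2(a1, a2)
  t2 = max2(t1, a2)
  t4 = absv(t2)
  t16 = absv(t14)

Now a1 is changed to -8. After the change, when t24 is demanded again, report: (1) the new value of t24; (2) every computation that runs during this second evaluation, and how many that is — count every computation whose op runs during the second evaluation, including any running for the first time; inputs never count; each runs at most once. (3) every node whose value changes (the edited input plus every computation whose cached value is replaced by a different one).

New value of t24: 0.
Computations that run: t1, t2, t3, t5, t14, t16, t19, t23 — 8 in total.
Values that change: a1, t1, t3, t14, t16.
Key observation: the cutoff stops propagation at t20 — its inputs' values are unchanged, so it reuses its cache.

First evaluation (everything demanded from the output):
  t1 = min2(8, 0) = 0
  t2 = max2(0, 0) = 0
  t3 = max2(8, 0) = 8
  t5 = min2(0, 8) = 0
  t14 = neg(0) = 0
  t16 = absv(0) = 0
  t19 = mul(8, 0) = 0
  t20 = sub(0, 0) = 0
  t22 = absv(0) = 0
  t23 = min2(0, 0) = 0
  t24 = max2(0, 0) = 0

Propagation after the edit:
  t1: runs — a1 8->-8; result -8.
  t2: runs — t1 0->-8; result 0 (same value as before).
  t3: runs — a1 8->-8; result 0.
  t5: runs — t3 8->0; result 0 (same value as before).
  t14: runs — t1 0->-8; result 8.
  t16: runs — t14 0->8; result 8.
  t19: runs — t3 8->0; t16 0->8; result 0 (same value as before).
  t20: checked — values it read are unchanged (t19 unchanged, t5 unchanged); reused cached 0 without running.
  t22: checked — values it read are unchanged (t20 unchanged); reused cached 0 without running.
  t23: runs — t14 0->8; result 0 (same value as before).
  t24: checked — values it read are unchanged (t2 unchanged, t23 unchanged); reused cached 0 without running.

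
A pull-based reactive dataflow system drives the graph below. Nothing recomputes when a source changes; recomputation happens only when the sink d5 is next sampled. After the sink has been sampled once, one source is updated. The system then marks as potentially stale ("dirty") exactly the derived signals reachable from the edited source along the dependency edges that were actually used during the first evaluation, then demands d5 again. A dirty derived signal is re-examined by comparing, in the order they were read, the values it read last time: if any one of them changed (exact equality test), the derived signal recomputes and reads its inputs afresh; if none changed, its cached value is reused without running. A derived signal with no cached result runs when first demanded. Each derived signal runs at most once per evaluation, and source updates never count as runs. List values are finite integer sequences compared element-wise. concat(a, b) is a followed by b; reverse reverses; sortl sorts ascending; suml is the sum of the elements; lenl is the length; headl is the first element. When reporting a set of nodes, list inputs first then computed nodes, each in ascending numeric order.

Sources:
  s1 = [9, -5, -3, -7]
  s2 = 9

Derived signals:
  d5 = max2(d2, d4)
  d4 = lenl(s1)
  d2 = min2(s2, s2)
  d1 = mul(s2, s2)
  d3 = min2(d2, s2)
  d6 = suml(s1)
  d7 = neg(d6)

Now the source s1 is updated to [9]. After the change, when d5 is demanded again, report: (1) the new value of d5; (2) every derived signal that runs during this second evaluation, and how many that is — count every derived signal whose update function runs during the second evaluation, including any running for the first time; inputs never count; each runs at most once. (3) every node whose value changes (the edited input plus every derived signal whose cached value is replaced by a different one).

New value of d5: 9.
Derived signals that run: d4, d5 — 2 in total.
Values that change: s1, d4.

First evaluation (everything demanded from the output):
  d2 = min2(9, 9) = 9
  d4 = lenl([9, -5, -3, -7]) = 4
  d5 = max2(9, 4) = 9

Propagation after the edit:
  d4: runs — s1 [9, -5, -3, -7]->[9]; result 1.
  d5: runs — d4 4->1; result 9 (same value as before).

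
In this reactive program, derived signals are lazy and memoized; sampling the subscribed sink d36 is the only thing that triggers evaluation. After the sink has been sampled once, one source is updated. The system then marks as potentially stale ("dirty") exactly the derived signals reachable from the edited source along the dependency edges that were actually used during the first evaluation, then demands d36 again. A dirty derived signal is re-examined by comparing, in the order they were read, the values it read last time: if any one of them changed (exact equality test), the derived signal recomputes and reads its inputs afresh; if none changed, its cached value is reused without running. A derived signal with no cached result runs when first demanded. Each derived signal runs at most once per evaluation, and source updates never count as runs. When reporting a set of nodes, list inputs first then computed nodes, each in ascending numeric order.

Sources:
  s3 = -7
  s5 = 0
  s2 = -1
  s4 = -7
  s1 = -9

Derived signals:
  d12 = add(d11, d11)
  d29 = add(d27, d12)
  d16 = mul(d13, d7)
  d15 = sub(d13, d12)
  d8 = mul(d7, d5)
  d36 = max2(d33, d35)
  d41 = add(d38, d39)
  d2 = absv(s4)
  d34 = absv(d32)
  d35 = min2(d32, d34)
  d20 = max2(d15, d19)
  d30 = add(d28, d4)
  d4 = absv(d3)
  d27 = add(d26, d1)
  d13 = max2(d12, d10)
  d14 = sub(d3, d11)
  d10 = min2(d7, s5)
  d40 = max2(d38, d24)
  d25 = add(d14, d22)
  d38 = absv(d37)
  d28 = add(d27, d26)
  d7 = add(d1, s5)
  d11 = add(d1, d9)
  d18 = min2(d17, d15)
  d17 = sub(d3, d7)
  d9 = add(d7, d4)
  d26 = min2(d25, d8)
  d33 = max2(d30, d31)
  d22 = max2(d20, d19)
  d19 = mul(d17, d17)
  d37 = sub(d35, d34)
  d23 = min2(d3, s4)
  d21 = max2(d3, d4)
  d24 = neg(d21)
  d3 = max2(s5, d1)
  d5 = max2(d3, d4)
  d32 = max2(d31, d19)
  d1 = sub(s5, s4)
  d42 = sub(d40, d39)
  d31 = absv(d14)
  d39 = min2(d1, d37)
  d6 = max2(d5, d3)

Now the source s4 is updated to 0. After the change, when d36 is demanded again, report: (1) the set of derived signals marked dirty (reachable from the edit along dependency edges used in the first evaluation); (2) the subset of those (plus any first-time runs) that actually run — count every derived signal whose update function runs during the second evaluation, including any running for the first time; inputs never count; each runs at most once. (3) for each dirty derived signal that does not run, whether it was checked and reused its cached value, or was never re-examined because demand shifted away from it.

First demand of the output computes:
  d1 = sub(0, -7) = 7
  d3 = max2(0, 7) = 7
  d4 = absv(7) = 7
  d5 = max2(7, 7) = 7
  d7 = add(7, 0) = 7
  d8 = mul(7, 7) = 49
  d9 = add(7, 7) = 14
  d10 = min2(7, 0) = 0
  d11 = add(7, 14) = 21
  d12 = add(21, 21) = 42
  d13 = max2(42, 0) = 42
  d14 = sub(7, 21) = -14
  d15 = sub(42, 42) = 0
  d17 = sub(7, 7) = 0
  d19 = mul(0, 0) = 0
  d20 = max2(0, 0) = 0
  d22 = max2(0, 0) = 0
  d25 = add(-14, 0) = -14
  d26 = min2(-14, 49) = -14
  d27 = add(-14, 7) = -7
  d28 = add(-7, -14) = -21
  d30 = add(-21, 7) = -14
  d31 = absv(-14) = 14
  d32 = max2(14, 0) = 14
  d33 = max2(-14, 14) = 14
  d34 = absv(14) = 14
  d35 = min2(14, 14) = 14
  d36 = max2(14, 14) = 14

After the edit, cleaning proceeds:
  d1: a read changed (s4 -7->0) — executes, giving 0.
  d3: a read changed (d1 7->0) — executes, giving 0.
  d4: a read changed (d3 7->0) — executes, giving 0.
  d5: a read changed (d3 7->0; d4 7->0) — executes, giving 0.
  d7: a read changed (d1 7->0) — executes, giving 0.
  d8: a read changed (d7 7->0; d5 7->0) — executes, giving 0.
  d9: a read changed (d7 7->0; d4 7->0) — executes, giving 0.
  d10: a read changed (d7 7->0) — executes, giving 0 — identical to its old value.
  d11: a read changed (d1 7->0; d9 14->0) — executes, giving 0.
  d12: a read changed (d11 21->0; d11 21->0) — executes, giving 0.
  d13: a read changed (d12 42->0) — executes, giving 0.
  d14: a read changed (d3 7->0; d11 21->0) — executes, giving 0.
  d15: a read changed (d13 42->0; d12 42->0) — executes, giving 0 — identical to its old value.
  d17: a read changed (d3 7->0; d7 7->0) — executes, giving 0 — identical to its old value.
  d19: dirty, but its reads are unchanged (d17 unchanged, d17 unchanged); cached 0 stands.
  d20: dirty, but its reads are unchanged (d15 unchanged, d19 unchanged); cached 0 stands.
  d22: dirty, but its reads are unchanged (d20 unchanged, d19 unchanged); cached 0 stands.
  d25: a read changed (d14 -14->0) — executes, giving 0.
  d26: a read changed (d25 -14->0; d8 49->0) — executes, giving 0.
  d27: a read changed (d26 -14->0; d1 7->0) — executes, giving 0.
  d28: a read changed (d27 -7->0; d26 -14->0) — executes, giving 0.
  d30: a read changed (d28 -21->0; d4 7->0) — executes, giving 0.
  d31: a read changed (d14 -14->0) — executes, giving 0.
  d32: a read changed (d31 14->0) — executes, giving 0.
  d33: a read changed (d30 -14->0; d31 14->0) — executes, giving 0.
  d34: a read changed (d32 14->0) — executes, giving 0.
  d35: a read changed (d32 14->0; d34 14->0) — executes, giving 0.
  d36: a read changed (d33 14->0; d35 14->0) — executes, giving 0.

Note where the cutoff bites: d19 is checked, finds nothing changed, and keeps its cache.

The edit dirties: d1, d3, d4, d5, d7, d8, d9, d10, d11, d12, d13, d14, d15, d17, d19, d20, d22, d25, d26, d27, d28, d30, d31, d32, d33, d34, d35, d36.
25 derived signals run: d1, d3, d4, d5, d7, d8, d9, d10, d11, d12, d13, d14, d15, d17, d25, d26, d27, d28, d30, d31, d32, d33, d34, d35, d36.
Cache hits after checking: d19, d20, d22.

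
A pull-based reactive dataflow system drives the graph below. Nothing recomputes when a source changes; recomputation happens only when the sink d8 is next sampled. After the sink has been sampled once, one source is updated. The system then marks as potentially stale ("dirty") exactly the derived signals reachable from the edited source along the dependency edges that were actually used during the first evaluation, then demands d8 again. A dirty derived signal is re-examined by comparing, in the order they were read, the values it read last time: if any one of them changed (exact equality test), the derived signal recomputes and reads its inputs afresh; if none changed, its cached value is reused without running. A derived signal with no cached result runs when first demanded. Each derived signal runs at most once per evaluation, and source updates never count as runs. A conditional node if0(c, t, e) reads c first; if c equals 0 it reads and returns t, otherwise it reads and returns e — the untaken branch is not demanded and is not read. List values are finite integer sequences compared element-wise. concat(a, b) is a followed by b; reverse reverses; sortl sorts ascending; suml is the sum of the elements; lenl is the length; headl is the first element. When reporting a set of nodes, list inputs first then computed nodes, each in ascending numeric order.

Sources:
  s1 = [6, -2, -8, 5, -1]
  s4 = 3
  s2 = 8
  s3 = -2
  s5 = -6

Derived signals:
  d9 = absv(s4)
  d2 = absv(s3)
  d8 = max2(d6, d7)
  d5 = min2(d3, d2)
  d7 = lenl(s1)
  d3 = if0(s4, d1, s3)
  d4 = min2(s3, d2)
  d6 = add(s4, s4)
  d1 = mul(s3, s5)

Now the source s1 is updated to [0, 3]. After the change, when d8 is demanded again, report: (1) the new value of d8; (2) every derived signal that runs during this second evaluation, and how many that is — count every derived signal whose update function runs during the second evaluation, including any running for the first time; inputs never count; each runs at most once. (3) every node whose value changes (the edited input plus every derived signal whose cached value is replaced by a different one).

First evaluation (everything demanded from the output):
  d6 = add(3, 3) = 6
  d7 = lenl([6, -2, -8, 5, -1]) = 5
  d8 = max2(6, 5) = 6

Propagation after the edit:
  d7: runs — s1 [6, -2, -8, 5, -1]->[0, 3]; result 2.
  d8: runs — d7 5->2; result 6 (same value as before).

New value of d8: 6.
Derived signals that run: d7, d8 — 2 in total.
Values that change: s1, d7.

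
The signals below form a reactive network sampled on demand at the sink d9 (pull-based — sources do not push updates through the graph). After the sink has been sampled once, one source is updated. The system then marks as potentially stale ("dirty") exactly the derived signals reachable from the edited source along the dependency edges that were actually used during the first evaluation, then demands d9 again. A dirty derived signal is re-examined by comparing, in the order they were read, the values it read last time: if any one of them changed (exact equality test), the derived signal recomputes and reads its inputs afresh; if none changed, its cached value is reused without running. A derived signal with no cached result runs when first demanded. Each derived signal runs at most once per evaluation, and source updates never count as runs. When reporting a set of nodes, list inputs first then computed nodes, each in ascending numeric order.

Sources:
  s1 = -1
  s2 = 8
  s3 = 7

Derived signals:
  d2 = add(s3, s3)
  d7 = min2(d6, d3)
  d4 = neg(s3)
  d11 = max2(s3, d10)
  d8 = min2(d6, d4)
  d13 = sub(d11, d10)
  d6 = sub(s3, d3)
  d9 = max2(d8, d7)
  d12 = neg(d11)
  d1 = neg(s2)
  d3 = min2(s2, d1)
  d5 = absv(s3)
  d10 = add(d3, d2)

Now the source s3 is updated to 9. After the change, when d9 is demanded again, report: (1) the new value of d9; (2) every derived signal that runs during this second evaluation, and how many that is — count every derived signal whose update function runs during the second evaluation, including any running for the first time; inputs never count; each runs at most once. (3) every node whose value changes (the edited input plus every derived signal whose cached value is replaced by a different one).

Initial pass — values computed on the first demand:
  d1 = neg(8) = -8
  d3 = min2(8, -8) = -8
  d4 = neg(7) = -7
  d6 = sub(7, -8) = 15
  d7 = min2(15, -8) = -8
  d8 = min2(15, -7) = -7
  d9 = max2(-7, -8) = -7

Second demand — change propagation:
  d4: re-runs because s3 7->9; new result -9.
  d6: re-runs because s3 7->9; new result 17.
  d7: re-runs because d6 15->17; new result -8 (unchanged).
  d8: re-runs because d6 15->17; d4 -7->-9; new result -9.
  d9: re-runs because d8 -7->-9; new result -8.

d9 now evaluates to -8.
Run set: d4, d6, d7, d8, d9 (5 run).
Changed values: s3, d4, d6, d8, d9.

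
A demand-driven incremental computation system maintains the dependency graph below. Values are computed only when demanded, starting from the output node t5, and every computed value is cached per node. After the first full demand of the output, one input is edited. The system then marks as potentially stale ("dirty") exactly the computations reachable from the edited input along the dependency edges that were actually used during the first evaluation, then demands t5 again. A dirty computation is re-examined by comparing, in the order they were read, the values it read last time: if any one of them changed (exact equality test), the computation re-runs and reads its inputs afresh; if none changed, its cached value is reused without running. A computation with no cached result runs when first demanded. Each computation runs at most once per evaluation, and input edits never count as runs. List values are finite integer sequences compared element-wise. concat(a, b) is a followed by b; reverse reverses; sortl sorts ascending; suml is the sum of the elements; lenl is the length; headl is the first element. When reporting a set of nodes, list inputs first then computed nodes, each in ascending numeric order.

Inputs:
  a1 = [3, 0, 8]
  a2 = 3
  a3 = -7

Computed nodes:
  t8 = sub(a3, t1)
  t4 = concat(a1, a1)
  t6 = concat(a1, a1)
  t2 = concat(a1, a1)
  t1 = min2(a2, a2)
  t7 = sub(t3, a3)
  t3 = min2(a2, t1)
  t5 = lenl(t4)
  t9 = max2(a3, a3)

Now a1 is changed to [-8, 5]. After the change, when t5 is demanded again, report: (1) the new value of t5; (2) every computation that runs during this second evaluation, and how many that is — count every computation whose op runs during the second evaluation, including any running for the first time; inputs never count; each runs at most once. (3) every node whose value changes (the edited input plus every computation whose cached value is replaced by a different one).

First evaluation (everything demanded from the output):
  t4 = concat([3, 0, 8], [3, 0, 8]) = [3, 0, 8, 3, 0, 8]
  t5 = lenl([3, 0, 8, 3, 0, 8]) = 6

Propagation after the edit:
  t4: runs — a1 [3, 0, 8]->[-8, 5]; a1 [3, 0, 8]->[-8, 5]; result [-8, 5, -8, 5].
  t5: runs — t4 [3, 0, 8, 3, 0, 8]->[-8, 5, -8, 5]; result 4.

New value of t5: 4.
Computations that run: t4, t5 — 2 in total.
Values that change: a1, t4, t5.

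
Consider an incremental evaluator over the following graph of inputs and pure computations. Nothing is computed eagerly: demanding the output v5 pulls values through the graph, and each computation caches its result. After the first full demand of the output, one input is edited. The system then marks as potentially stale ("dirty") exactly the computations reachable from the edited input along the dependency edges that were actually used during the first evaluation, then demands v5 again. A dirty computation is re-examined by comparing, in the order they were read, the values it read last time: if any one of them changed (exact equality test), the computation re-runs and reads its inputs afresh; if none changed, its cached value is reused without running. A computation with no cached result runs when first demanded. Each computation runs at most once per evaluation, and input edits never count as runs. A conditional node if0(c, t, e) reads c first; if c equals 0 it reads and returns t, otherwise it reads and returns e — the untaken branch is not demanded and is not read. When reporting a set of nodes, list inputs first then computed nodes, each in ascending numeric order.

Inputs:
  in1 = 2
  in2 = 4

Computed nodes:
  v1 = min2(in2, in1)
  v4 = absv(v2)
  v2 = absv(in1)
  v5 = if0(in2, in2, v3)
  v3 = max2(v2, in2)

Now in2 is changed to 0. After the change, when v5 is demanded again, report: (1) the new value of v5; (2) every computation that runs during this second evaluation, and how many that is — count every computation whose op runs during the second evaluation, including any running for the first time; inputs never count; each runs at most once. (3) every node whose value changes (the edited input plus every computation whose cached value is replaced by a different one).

Initial pass — values computed on the first demand:
  v2 = absv(2) = 2
  v3 = max2(2, 4) = 4
  v5 = if0(in2=4 -> else branch v3) = 4

Second demand — change propagation:
  v3: dirty yet unreached — the second evaluation never asks for it.
  v5: re-runs because in2 4->0; new result 0.

The important point: the flipped condition redirects demand; v3 is left stale, never re-checked.

v5 now evaluates to 0.
Run set: v5 (1 run).
Changed values: in2, v5.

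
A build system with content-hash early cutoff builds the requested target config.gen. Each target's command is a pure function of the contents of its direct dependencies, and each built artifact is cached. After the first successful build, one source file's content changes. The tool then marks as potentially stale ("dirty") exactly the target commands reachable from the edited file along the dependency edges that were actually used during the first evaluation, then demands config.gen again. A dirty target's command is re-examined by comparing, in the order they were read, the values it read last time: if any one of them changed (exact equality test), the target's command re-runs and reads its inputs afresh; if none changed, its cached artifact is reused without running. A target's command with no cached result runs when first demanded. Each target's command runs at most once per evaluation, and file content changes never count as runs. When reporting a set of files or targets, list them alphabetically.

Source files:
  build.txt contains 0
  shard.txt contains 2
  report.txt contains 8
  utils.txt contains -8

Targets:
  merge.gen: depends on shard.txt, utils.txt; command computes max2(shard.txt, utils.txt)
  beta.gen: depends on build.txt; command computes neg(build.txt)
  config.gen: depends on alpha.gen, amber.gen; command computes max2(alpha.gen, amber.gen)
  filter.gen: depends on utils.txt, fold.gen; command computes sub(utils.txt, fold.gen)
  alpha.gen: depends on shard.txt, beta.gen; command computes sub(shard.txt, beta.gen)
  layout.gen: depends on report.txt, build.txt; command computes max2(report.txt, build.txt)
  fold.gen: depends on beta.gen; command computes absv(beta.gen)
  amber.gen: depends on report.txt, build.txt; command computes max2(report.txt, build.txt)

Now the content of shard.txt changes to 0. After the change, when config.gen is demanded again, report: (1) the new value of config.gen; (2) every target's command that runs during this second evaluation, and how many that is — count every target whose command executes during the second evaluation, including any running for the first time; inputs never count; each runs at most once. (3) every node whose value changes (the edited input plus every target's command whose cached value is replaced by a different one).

New value of config.gen: 8.
Target commands that run: alpha.gen, config.gen — 2 in total.
Values that change: alpha.gen, shard.txt.

First evaluation (everything demanded from the output):
  amber.gen = max2(8, 0) = 8
  beta.gen = neg(0) = 0
  alpha.gen = sub(2, 0) = 2
  config.gen = max2(2, 8) = 8

Propagation after the edit:
  alpha.gen: runs — shard.txt 2->0; result 0.
  config.gen: runs — alpha.gen 2->0; result 8 (same value as before).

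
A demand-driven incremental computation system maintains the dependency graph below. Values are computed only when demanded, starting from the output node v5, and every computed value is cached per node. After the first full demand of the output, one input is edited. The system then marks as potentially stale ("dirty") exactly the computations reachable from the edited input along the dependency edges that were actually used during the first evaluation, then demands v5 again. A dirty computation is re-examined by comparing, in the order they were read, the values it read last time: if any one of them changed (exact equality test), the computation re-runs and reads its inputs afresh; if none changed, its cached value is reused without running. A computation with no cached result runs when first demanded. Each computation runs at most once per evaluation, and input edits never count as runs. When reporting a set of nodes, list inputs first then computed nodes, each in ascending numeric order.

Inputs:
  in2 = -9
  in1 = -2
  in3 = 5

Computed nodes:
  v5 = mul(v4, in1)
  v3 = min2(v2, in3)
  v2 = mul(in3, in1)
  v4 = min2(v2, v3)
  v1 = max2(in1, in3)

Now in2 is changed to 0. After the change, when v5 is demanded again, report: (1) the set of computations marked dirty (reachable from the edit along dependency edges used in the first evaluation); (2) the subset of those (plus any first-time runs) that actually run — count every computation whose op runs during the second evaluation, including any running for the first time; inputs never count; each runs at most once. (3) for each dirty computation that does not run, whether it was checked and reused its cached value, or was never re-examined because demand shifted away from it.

First evaluation (everything demanded from the output):
  v2 = mul(5, -2) = -10
  v3 = min2(-10, 5) = -10
  v4 = min2(-10, -10) = -10
  v5 = mul(-10, -2) = 20

Propagation after the edit:
  in2 feeds no computation that the output demands — nothing is marked dirty and nothing runs.

Key observation: in2 is never demanded by the output, so the edit triggers no recomputation at all.

Marked dirty: none.
Computations that run: none — 0 in total.
Every dirty computation ran.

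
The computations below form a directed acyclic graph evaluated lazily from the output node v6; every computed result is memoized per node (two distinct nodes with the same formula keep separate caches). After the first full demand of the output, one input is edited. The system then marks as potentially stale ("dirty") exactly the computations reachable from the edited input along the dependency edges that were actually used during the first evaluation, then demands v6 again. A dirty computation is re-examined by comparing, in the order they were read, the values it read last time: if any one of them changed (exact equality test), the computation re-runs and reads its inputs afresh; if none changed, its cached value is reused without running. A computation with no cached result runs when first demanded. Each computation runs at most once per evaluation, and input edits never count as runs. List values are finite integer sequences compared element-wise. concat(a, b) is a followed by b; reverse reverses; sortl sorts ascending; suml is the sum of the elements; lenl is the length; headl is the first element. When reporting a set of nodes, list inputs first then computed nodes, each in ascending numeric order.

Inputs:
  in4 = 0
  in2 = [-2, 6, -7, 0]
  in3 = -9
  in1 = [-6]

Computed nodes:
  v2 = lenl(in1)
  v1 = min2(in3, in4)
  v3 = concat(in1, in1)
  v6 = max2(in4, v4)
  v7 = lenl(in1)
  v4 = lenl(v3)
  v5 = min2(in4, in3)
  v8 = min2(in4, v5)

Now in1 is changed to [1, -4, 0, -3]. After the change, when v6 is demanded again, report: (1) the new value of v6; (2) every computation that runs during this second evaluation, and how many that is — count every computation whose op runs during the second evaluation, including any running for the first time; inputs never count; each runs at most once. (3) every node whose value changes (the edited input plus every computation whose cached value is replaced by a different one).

First demand of the output computes:
  v3 = concat([-6], [-6]) = [-6, -6]
  v4 = lenl([-6, -6]) = 2
  v6 = max2(0, 2) = 2

After the edit, cleaning proceeds:
  v3: a read changed (in1 [-6]->[1, -4, 0, -3]; in1 [-6]->[1, -4, 0, -3]) — executes, giving [1, -4, 0, -3, 1, -4, 0, -3].
  v4: a read changed (v3 [-6, -6]->[1, -4, 0, -3, 1, -4, 0, -3]) — executes, giving 8.
  v6: a read changed (v4 2->8) — executes, giving 8.

Demanding v6 again yields 8.
3 computations run: v3, v4, v6.
The nodes whose values change: in1, v3, v4, v6.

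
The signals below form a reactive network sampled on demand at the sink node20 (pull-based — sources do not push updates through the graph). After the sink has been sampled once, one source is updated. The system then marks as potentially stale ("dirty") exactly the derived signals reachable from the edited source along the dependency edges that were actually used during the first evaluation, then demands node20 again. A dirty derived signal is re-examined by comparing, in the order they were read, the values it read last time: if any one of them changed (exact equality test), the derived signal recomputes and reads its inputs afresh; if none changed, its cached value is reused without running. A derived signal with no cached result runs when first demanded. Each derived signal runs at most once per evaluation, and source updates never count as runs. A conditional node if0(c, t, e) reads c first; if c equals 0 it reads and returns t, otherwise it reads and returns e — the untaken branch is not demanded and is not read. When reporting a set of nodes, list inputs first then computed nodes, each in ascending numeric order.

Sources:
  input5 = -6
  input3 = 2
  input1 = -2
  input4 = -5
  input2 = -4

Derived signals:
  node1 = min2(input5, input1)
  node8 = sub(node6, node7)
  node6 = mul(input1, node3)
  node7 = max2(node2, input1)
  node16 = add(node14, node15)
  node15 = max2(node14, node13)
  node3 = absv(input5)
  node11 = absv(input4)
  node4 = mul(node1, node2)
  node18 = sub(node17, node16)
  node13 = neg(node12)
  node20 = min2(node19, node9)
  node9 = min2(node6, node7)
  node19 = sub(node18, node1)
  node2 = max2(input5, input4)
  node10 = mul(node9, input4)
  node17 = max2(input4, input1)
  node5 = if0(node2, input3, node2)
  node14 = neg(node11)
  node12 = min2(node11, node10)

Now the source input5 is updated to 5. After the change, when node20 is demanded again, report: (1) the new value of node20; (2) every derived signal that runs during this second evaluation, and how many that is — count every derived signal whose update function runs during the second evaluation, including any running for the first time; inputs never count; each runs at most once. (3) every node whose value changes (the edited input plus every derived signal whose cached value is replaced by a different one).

node20 now evaluates to -10.
Run set: node1, node2, node3, node6, node7, node9, node10, node12, node19, node20 (10 run).
Changed values: input5, node1, node2, node3, node6, node7, node9, node10, node19, node20.
The important point: at node13 every value read last time is unchanged, so the dirty flag clears without a run.

Initial pass — values computed on the first demand:
  node1 = min2(-6, -2) = -6
  node2 = max2(-6, -5) = -5
  node3 = absv(-6) = 6
  node6 = mul(-2, 6) = -12
  node7 = max2(-5, -2) = -2
  node9 = min2(-12, -2) = -12
  node10 = mul(-12, -5) = 60
  node11 = absv(-5) = 5
  node12 = min2(5, 60) = 5
  node13 = neg(5) = -5
  node14 = neg(5) = -5
  node15 = max2(-5, -5) = -5
  node16 = add(-5, -5) = -10
  node17 = max2(-5, -2) = -2
  node18 = sub(-2, -10) = 8
  node19 = sub(8, -6) = 14
  node20 = min2(14, -12) = -12

Second demand — change propagation:
  node1: re-runs because input5 -6->5; new result -2.
  node2: re-runs because input5 -6->5; new result 5.
  node3: re-runs because input5 -6->5; new result 5.
  node6: re-runs because node3 6->5; new result -10.
  node7: re-runs because node2 -5->5; new result 5.
  node9: re-runs because node6 -12->-10; node7 -2->5; new result -10.
  node10: re-runs because node9 -12->-10; new result 50.
  node12: re-runs because node10 60->50; new result 5 (unchanged).
  node13: re-examined; everything it read last time is the same (node12 unchanged) — cache -5 kept, no run.
  node15: re-examined; everything it read last time is the same (node14 unchanged, node13 unchanged) — cache -5 kept, no run.
  node16: re-examined; everything it read last time is the same (node14 unchanged, node15 unchanged) — cache -10 kept, no run.
  node18: re-examined; everything it read last time is the same (node17 unchanged, node16 unchanged) — cache 8 kept, no run.
  node19: re-runs because node1 -6->-2; new result 10.
  node20: re-runs because node19 14->10; node9 -12->-10; new result -10.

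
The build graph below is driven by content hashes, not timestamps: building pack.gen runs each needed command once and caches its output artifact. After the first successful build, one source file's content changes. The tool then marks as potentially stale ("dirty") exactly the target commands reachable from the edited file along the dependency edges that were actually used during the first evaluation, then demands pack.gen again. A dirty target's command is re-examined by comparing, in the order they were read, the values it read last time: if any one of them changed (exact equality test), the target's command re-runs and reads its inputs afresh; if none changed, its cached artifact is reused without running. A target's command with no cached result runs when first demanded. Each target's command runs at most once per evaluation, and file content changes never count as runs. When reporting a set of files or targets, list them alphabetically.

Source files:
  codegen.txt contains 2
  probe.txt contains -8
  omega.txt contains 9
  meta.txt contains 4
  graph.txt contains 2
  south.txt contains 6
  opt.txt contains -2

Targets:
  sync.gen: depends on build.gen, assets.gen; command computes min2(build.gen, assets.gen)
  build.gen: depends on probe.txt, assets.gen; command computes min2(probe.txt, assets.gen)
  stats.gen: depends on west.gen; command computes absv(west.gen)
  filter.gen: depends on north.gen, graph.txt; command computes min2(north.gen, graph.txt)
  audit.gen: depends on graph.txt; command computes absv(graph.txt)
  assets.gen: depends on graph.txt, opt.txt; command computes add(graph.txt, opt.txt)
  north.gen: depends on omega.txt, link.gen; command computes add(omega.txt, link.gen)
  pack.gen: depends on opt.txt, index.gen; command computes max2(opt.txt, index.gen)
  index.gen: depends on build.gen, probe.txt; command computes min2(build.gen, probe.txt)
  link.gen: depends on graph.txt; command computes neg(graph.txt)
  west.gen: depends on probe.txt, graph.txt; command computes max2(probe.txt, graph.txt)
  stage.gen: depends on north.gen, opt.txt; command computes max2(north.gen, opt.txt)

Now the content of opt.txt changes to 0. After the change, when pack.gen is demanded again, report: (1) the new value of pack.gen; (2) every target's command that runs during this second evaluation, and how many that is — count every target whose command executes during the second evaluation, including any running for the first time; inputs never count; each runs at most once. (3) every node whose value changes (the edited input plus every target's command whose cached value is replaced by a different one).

Initial pass — values computed on the first demand:
  assets.gen = add(2, -2) = 0
  build.gen = min2(-8, 0) = -8
  index.gen = min2(-8, -8) = -8
  pack.gen = max2(-2, -8) = -2

Second demand — change propagation:
  assets.gen: re-runs because opt.txt -2->0; new result 2.
  build.gen: re-runs because assets.gen 0->2; new result -8 (unchanged).
  index.gen: re-examined; everything it read last time is the same (build.gen unchanged, probe.txt unchanged) — cache -8 kept, no run.
  pack.gen: re-runs because opt.txt -2->0; new result 0.

The important point: at index.gen every value read last time is unchanged, so the dirty flag clears without a run.

pack.gen now evaluates to 0.
Run set: assets.gen, build.gen, pack.gen (3 run).
Changed values: assets.gen, opt.txt, pack.gen.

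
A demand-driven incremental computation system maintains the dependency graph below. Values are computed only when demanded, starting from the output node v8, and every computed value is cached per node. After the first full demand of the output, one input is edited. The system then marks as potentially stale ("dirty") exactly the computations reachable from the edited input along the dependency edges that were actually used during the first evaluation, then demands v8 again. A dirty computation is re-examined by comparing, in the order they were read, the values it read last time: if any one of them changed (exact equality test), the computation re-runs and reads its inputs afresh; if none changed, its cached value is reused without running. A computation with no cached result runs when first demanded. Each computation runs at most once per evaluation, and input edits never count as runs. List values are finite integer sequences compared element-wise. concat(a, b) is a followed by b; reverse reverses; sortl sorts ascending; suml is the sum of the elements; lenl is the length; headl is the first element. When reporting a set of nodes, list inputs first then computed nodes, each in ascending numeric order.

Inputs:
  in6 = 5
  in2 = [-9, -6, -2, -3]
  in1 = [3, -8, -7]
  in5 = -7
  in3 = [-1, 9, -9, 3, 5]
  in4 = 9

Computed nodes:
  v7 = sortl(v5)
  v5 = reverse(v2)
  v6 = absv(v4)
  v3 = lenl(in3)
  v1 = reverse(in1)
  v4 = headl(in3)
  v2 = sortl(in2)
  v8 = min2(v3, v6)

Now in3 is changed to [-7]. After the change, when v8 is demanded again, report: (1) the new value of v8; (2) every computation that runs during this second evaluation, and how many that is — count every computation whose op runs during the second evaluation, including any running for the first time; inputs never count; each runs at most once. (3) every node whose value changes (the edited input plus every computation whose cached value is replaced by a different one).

First evaluation (everything demanded from the output):
  v3 = lenl([-1, 9, -9, 3, 5]) = 5
  v4 = headl([-1, 9, -9, 3, 5]) = -1
  v6 = absv(-1) = 1
  v8 = min2(5, 1) = 1

Propagation after the edit:
  v3: runs — in3 [-1, 9, -9, 3, 5]->[-7]; result 1.
  v4: runs — in3 [-1, 9, -9, 3, 5]->[-7]; result -7.
  v6: runs — v4 -1->-7; result 7.
  v8: runs — v3 5->1; v6 1->7; result 1 (same value as before).

New value of v8: 1.
Computations that run: v3, v4, v6, v8 — 4 in total.
Values that change: in3, v3, v4, v6.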